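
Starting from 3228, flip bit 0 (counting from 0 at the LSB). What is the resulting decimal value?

x = 110010011100
bit 0 is currently 0; toggle it via x ^ (1 << 0) = x ^ 1
→ 110010011101 = 3229

3229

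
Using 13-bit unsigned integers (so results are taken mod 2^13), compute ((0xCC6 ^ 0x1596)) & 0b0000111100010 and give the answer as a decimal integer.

320

0xCC6 = 0110011000110
0x1596 = 1010110010110
→ ^ → 1100101010000 = 6480
0b0000111100010 = 0000111100010
→ & → 0000101000000 = 320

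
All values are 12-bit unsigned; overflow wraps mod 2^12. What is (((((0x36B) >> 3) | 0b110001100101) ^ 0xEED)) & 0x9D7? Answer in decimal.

128

0x36B = 001101101011
→ >> 3 → 000001101101 = 109
0b110001100101 = 110001100101
→ | → 110001101101 = 3181
0xEED = 111011101101
→ ^ → 001010000000 = 640
0x9D7 = 100111010111
→ & → 000010000000 = 128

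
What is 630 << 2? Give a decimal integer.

2520

630 = 001001110110
shift left by 2 → 100111011000 = 2520
(equivalently, 630 × 2^2 = 630 × 4)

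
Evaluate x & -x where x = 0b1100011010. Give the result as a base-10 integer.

x = 1100011010 = 794
-x (two's complement) = …0011100110
AND   = 0000000010 = 2
(x & -x isolates the lowest set bit of x.)

2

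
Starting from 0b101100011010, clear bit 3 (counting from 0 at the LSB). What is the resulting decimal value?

2834

x = 101100011010
bit 3 is currently 1; clear it via x & ~(1 << 3) = x & ~8
→ 101100010010 = 2834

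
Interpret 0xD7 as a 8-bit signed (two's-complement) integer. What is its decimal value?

pattern = 11010111 (MSB is 1 ⇒ negative)
Invert: 00101000, add 1 → 00101001 = 41, so the value is -41.
(Equivalently: 215 - 2^8 = 215 - 256 = -41.)

-41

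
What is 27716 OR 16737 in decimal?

28005

27716 = 110110001000100
16737 = 100000101100001
 OR → 110110101100101 = 28005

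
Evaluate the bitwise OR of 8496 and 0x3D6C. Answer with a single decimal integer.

15740

8496 = 10000100110000
0x3D6C = 11110101101100
 OR → 11110101111100 = 15740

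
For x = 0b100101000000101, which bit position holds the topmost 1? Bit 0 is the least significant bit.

0b100101000000101 = 100101000000101
The topmost 1 is at position 14 (since 2^14 = 16384 ≤ 18949 < 32768).

14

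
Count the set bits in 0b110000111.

n = 110000111
Count the 1s: 1 + 1 + 1 + 1 + 1 = 5

5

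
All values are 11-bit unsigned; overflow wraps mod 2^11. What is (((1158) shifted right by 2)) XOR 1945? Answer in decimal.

1158 = 10010000110
→ shifted right by 2 → 00100100001 = 289
1945 = 11110011001
→ XOR → 11010111000 = 1720

1720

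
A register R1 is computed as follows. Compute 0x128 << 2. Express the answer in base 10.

0x128 = 00100101000
shift left by 2 → 10010100000 = 1184
(equivalently, 296 × 2^2 = 296 × 4)

1184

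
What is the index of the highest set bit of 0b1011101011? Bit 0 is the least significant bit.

0b1011101011 = 1011101011
The topmost 1 is at position 9 (since 2^9 = 512 ≤ 747 < 1024).

9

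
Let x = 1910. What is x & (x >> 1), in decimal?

x = 11101110110 = 1910
x>>1 = 01110111011
AND  = 01100110010 = 818
(x & (x >> 1) has a 1 wherever x has two consecutive 1 bits.)

818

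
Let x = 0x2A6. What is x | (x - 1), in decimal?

679

x = 1010100110 = 678
x - 1 = 1010100101
OR    = 1010100111 = 679
(x | (x - 1) sets all bits below the lowest set bit.)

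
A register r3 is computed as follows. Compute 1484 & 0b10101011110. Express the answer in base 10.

1484 = 10111001100
b = 10101011110
AND → 10101001100 = 1356

1356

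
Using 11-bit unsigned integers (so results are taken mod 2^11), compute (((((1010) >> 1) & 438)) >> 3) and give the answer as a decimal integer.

54

1010 = 01111110010
→ >> 1 → 00111111001 = 505
438 = 00110110110
→ & → 00110110000 = 432
→ >> 3 → 00000110110 = 54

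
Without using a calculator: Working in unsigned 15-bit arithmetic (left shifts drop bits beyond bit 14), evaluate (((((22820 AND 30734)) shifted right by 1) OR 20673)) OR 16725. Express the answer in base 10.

22820 = 101100100100100
30734 = 111100000001110
→ AND → 101100000000100 = 22532
→ shifted right by 1 → 010110000000010 = 11266
20673 = 101000011000001
→ OR → 111110011000011 = 31939
16725 = 100000101010101
→ OR → 111110111010111 = 32215

32215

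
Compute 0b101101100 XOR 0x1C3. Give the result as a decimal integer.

175

a = 101101100
0x1C3 = 111000011
XOR → 010101111 = 175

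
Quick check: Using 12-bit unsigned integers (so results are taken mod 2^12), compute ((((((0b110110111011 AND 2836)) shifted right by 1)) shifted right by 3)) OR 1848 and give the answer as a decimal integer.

1977

0b110110111011 = 110110111011
2836 = 101100010100
→ AND → 100100010000 = 2320
→ shifted right by 1 → 010010001000 = 1160
→ shifted right by 3 → 000010010001 = 145
1848 = 011100111000
→ OR → 011110111001 = 1977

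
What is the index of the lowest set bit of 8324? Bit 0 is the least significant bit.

8324 = 10000010000100
Trailing zeros: 2, so the lowest set bit is bit 2 (value 4).

2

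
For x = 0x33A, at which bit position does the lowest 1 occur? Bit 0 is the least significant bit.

0x33A = 1100111010
Trailing zeros: 1, so the lowest set bit is bit 1 (value 2).

1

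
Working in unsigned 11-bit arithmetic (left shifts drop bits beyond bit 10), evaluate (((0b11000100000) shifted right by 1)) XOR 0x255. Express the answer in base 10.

0b11000100000 = 11000100000
→ shifted right by 1 → 01100010000 = 784
0x255 = 01001010101
→ XOR → 00101000101 = 325

325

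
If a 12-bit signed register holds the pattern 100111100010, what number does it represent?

pattern = 100111100010 (MSB is 1 ⇒ negative)
Invert: 011000011101, add 1 → 011000011110 = 1566, so the value is -1566.
(Equivalently: 2530 - 2^12 = 2530 - 4096 = -1566.)

-1566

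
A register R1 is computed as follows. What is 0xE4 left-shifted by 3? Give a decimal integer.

0xE4 = 00011100100
shift left by 3 → 11100100000 = 1824
(equivalently, 228 × 2^3 = 228 × 8)

1824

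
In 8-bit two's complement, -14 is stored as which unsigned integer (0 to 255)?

242

14 in 8 bits: 00001110
Invert: 11110001
Add 1:  11110010 = 242
(Check: 2^8 - 14 = 256 - 14 = 242.)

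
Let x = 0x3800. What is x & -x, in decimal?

2048

x = 11100000000000 = 14336
-x (two's complement) = …00100000000000
AND   = 00100000000000 = 2048
(x & -x isolates the lowest set bit of x.)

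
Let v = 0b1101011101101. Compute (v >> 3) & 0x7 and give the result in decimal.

v = 1101011101101
Shift right by 3: 1101011101
Mask low 3 bits: 101 = 5

5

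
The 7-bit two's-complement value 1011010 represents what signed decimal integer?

pattern = 1011010 (MSB is 1 ⇒ negative)
Invert: 0100101, add 1 → 0100110 = 38, so the value is -38.
(Equivalently: 90 - 2^7 = 90 - 128 = -38.)

-38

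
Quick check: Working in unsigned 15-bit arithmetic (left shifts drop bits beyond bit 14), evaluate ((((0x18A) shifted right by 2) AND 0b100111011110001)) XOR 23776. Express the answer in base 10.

0x18A = 000000110001010
→ shifted right by 2 → 000000001100010 = 98
0b100111011110001 = 100111011110001
→ AND → 000000001100000 = 96
23776 = 101110011100000
→ XOR → 101110010000000 = 23680

23680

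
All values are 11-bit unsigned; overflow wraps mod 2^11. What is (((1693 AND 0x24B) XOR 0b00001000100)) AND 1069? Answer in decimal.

13

1693 = 11010011101
0x24B = 01001001011
→ AND → 01000001001 = 521
0b00001000100 = 00001000100
→ XOR → 01001001101 = 589
1069 = 10000101101
→ AND → 00000001101 = 13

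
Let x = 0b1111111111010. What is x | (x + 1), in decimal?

x = 1111111111010 = 8186
x + 1 = 1111111111011
OR    = 1111111111011 = 8187
(x | (x + 1) sets the lowest cleared bit.)

8187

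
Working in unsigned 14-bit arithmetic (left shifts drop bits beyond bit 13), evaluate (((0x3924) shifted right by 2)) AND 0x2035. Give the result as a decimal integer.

1

0x3924 = 11100100100100
→ shifted right by 2 → 00111001001001 = 3657
0x2035 = 10000000110101
→ AND → 00000000000001 = 1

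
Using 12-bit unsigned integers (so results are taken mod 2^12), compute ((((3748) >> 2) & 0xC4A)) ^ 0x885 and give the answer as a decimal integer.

2189

3748 = 111010100100
→ >> 2 → 001110101001 = 937
0xC4A = 110001001010
→ & → 000000001000 = 8
0x885 = 100010000101
→ ^ → 100010001101 = 2189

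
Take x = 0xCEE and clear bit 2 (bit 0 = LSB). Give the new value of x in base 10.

3306

x = 110011101110
bit 2 is currently 1; clear it via x & ~(1 << 2) = x & ~4
→ 110011101010 = 3306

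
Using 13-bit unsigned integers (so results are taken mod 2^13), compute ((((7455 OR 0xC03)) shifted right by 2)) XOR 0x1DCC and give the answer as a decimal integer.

6795

7455 = 1110100011111
0xC03 = 0110000000011
→ OR → 1110100011111 = 7455
→ shifted right by 2 → 0011101000111 = 1863
0x1DCC = 1110111001100
→ XOR → 1101010001011 = 6795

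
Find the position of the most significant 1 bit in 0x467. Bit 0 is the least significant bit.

0x467 = 10001100111
The topmost 1 is at position 10 (since 2^10 = 1024 ≤ 1127 < 2048).

10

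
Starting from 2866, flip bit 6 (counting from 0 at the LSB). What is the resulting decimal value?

2930

x = 0101100110010
bit 6 is currently 0; toggle it via x ^ (1 << 6) = x ^ 64
→ 0101101110010 = 2930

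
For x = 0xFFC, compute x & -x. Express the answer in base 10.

4

x = 111111111100 = 4092
-x (two's complement) = …000000000100
AND   = 000000000100 = 4
(x & -x isolates the lowest set bit of x.)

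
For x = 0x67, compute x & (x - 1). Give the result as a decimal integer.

102

x = 1100111 = 103
x - 1 = 1100110
AND   = 1100110 = 102
(x & (x - 1) clears the lowest set bit of x.)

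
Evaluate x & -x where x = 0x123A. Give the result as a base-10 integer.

x = 1001000111010 = 4666
-x (two's complement) = …0110111000110
AND   = 0000000000010 = 2
(x & -x isolates the lowest set bit of x.)

2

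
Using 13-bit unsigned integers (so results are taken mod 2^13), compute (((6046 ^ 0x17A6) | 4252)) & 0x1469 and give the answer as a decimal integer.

6046 = 1011110011110
0x17A6 = 1011110100110
→ ^ → 0000000111000 = 56
4252 = 1000010011100
→ | → 1000010111100 = 4284
0x1469 = 1010001101001
→ & → 1000000101000 = 4136

4136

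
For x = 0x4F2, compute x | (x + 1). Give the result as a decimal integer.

x = 10011110010 = 1266
x + 1 = 10011110011
OR    = 10011110011 = 1267
(x | (x + 1) sets the lowest cleared bit.)

1267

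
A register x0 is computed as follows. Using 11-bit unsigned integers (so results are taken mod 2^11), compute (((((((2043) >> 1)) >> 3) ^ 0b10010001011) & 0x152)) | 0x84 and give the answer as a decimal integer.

212

2043 = 11111111011
→ >> 1 → 01111111101 = 1021
→ >> 3 → 00001111111 = 127
0b10010001011 = 10010001011
→ ^ → 10011110100 = 1268
0x152 = 00101010010
→ & → 00001010000 = 80
0x84 = 00010000100
→ | → 00011010100 = 212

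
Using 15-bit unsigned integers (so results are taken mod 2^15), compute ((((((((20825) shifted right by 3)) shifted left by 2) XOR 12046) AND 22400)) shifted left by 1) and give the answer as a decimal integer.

20825 = 101000101011001
→ shifted right by 3 → 000101000101011 = 2603
→ shifted left by 2 (mod 2^15) → 010100010101100 = 10412
12046 = 010111100001110
→ XOR → 000011110100010 = 1954
22400 = 101011110000000
→ AND → 000011110000000 = 1920
→ shifted left by 1 (mod 2^15) → 000111100000000 = 3840

3840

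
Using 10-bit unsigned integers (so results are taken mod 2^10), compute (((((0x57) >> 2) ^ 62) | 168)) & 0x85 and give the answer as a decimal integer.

0x57 = 0001010111
→ >> 2 → 0000010101 = 21
62 = 0000111110
→ ^ → 0000101011 = 43
168 = 0010101000
→ | → 0010101011 = 171
0x85 = 0010000101
→ & → 0010000001 = 129

129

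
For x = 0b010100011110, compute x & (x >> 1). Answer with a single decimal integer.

14

x = 10100011110 = 1310
x>>1 = 01010001111
AND  = 00000001110 = 14
(x & (x >> 1) has a 1 wherever x has two consecutive 1 bits.)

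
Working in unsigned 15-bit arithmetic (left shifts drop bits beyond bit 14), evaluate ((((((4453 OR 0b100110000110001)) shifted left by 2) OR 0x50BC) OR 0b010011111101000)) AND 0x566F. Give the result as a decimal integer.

22124

4453 = 001000101100101
0b100110000110001 = 100110000110001
→ OR → 101110101110101 = 23925
→ shifted left by 2 (mod 2^15) → 111010111010100 = 30164
0x50BC = 101000010111100
→ OR → 111010111111100 = 30204
0b010011111101000 = 010011111101000
→ OR → 111011111111100 = 30716
0x566F = 101011001101111
→ AND → 101011001101100 = 22124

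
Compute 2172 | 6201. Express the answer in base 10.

6269

2172 = 0100001111100
6201 = 1100000111001
 OR → 1100001111101 = 6269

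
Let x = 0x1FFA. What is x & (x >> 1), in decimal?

x = 1111111111010 = 8186
x>>1 = 0111111111101
AND  = 0111111111000 = 4088
(x & (x >> 1) has a 1 wherever x has two consecutive 1 bits.)

4088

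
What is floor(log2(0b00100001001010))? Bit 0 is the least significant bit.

11

0b00100001001010 = 100001001010
The topmost 1 is at position 11 (since 2^11 = 2048 ≤ 2122 < 4096).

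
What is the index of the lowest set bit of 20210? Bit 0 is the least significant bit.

20210 = 100111011110010
Trailing zeros: 1, so the lowest set bit is bit 1 (value 2).

1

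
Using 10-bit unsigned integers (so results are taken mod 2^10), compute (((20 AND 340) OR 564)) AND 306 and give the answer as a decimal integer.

20 = 0000010100
340 = 0101010100
→ AND → 0000010100 = 20
564 = 1000110100
→ OR → 1000110100 = 564
306 = 0100110010
→ AND → 0000110000 = 48

48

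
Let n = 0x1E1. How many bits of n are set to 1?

0x1E1 = 111100001
Count the 1s: 1 + 1 + 1 + 1 + 1 = 5

5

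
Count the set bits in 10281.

10281 = 10100000101001
Count the 1s: 1 + 1 + 1 + 1 + 1 = 5

5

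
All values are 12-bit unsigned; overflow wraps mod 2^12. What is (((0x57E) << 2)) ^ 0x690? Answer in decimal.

872

0x57E = 010101111110
→ << 2 (mod 2^12) → 010111111000 = 1528
0x690 = 011010010000
→ ^ → 001101101000 = 872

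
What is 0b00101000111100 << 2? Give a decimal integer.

x = 00101000111100
shift left by 2 → 10100011110000 = 10480
(equivalently, 2620 × 2^2 = 2620 × 4)

10480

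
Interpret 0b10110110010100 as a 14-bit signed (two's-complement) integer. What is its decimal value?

pattern = 10110110010100 (MSB is 1 ⇒ negative)
Invert: 01001001101011, add 1 → 01001001101100 = 4716, so the value is -4716.
(Equivalently: 11668 - 2^14 = 11668 - 16384 = -4716.)

-4716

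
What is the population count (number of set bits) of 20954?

20954 = 101000111011010
Count the 1s: 1 + 1 + 1 + 1 + 1 + 1 + 1 + 1 = 8

8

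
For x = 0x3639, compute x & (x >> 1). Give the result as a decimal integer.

x = 11011000111001 = 13881
x>>1 = 01101100011100
AND  = 01001000011000 = 4632
(x & (x >> 1) has a 1 wherever x has two consecutive 1 bits.)

4632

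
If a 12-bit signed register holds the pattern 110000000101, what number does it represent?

pattern = 110000000101 (MSB is 1 ⇒ negative)
Invert: 001111111010, add 1 → 001111111011 = 1019, so the value is -1019.
(Equivalently: 3077 - 2^12 = 3077 - 4096 = -1019.)

-1019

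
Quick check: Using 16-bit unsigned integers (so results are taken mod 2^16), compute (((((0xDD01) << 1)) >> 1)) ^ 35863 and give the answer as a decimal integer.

53526

0xDD01 = 1101110100000001
→ << 1 (mod 2^16) → 1011101000000010 = 47618
→ >> 1 → 0101110100000001 = 23809
35863 = 1000110000010111
→ ^ → 1101000100010110 = 53526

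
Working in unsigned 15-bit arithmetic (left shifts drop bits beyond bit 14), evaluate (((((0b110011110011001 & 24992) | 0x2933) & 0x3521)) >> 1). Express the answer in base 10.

0b110011110011001 = 110011110011001
24992 = 110000110100000
→ & → 110000110000000 = 24960
0x2933 = 010100100110011
→ | → 110100110110011 = 27059
0x3521 = 011010100100001
→ & → 010000100100001 = 8481
→ >> 1 → 001000010010000 = 4240

4240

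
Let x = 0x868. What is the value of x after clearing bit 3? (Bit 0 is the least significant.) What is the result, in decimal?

x = 00100001101000
bit 3 is currently 1; clear it via x & ~(1 << 3) = x & ~8
→ 00100001100000 = 2144

2144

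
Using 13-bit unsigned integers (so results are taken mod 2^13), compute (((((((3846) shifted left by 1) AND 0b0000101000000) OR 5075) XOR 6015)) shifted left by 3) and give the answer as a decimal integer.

1376

3846 = 0111100000110
→ shifted left by 1 (mod 2^13) → 1111000001100 = 7692
0b0000101000000 = 0000101000000
→ AND → 0000000000000 = 0
5075 = 1001111010011
→ OR → 1001111010011 = 5075
6015 = 1011101111111
→ XOR → 0010010101100 = 1196
→ shifted left by 3 (mod 2^13) → 0010101100000 = 1376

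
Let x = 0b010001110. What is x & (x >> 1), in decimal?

6

x = 10001110 = 142
x>>1 = 01000111
AND  = 00000110 = 6
(x & (x >> 1) has a 1 wherever x has two consecutive 1 bits.)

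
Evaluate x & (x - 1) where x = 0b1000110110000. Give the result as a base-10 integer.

4512

x = 1000110110000 = 4528
x - 1 = 1000110101111
AND   = 1000110100000 = 4512
(x & (x - 1) clears the lowest set bit of x.)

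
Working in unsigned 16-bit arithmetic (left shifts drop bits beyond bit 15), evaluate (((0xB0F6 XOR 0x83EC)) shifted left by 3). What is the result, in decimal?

39120

0xB0F6 = 1011000011110110
0x83EC = 1000001111101100
→ XOR → 0011001100011010 = 13082
→ shifted left by 3 (mod 2^16) → 1001100011010000 = 39120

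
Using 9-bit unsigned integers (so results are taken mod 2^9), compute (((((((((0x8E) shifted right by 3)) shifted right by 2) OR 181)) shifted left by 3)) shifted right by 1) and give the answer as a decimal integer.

212

0x8E = 010001110
→ shifted right by 3 → 000010001 = 17
→ shifted right by 2 → 000000100 = 4
181 = 010110101
→ OR → 010110101 = 181
→ shifted left by 3 (mod 2^9) → 110101000 = 424
→ shifted right by 1 → 011010100 = 212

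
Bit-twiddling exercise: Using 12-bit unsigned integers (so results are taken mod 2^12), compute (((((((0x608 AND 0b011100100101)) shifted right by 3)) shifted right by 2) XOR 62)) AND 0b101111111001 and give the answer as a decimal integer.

0x608 = 011000001000
0b011100100101 = 011100100101
→ AND → 011000000000 = 1536
→ shifted right by 3 → 000011000000 = 192
→ shifted right by 2 → 000000110000 = 48
62 = 000000111110
→ XOR → 000000001110 = 14
0b101111111001 = 101111111001
→ AND → 000000001000 = 8

8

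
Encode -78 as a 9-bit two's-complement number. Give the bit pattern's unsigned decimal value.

78 in 9 bits: 001001110
Invert: 110110001
Add 1:  110110010 = 434
(Check: 2^9 - 78 = 512 - 78 = 434.)

434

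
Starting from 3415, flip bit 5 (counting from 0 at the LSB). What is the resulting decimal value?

3447

x = 110101010111
bit 5 is currently 0; toggle it via x ^ (1 << 5) = x ^ 32
→ 110101110111 = 3447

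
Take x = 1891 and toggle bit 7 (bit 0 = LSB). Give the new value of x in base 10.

x = 011101100011
bit 7 is currently 0; toggle it via x ^ (1 << 7) = x ^ 128
→ 011111100011 = 2019

2019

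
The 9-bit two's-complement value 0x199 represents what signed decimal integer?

pattern = 110011001 (MSB is 1 ⇒ negative)
Invert: 001100110, add 1 → 001100111 = 103, so the value is -103.
(Equivalently: 409 - 2^9 = 409 - 512 = -103.)

-103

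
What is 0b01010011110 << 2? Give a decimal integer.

2680

x = 001010011110
shift left by 2 → 101001111000 = 2680
(equivalently, 670 × 2^2 = 670 × 4)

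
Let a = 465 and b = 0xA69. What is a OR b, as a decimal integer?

465 = 000111010001
0xA69 = 101001101001
 OR → 101111111001 = 3065

3065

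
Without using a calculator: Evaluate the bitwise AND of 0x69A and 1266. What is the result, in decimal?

0x69A = 11010011010
1266 = 10011110010
AND → 10010010010 = 1170

1170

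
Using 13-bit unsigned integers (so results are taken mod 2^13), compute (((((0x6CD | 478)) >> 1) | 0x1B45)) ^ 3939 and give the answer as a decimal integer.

5260

0x6CD = 0011011001101
478 = 0000111011110
→ | → 0011111011111 = 2015
→ >> 1 → 0001111101111 = 1007
0x1B45 = 1101101000101
→ | → 1101111101111 = 7151
3939 = 0111101100011
→ ^ → 1010010001100 = 5260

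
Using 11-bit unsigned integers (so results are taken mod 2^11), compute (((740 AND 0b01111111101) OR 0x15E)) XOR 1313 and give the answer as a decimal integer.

740 = 01011100100
0b01111111101 = 01111111101
→ AND → 01011100100 = 740
0x15E = 00101011110
→ OR → 01111111110 = 1022
1313 = 10100100001
→ XOR → 11011011111 = 1759

1759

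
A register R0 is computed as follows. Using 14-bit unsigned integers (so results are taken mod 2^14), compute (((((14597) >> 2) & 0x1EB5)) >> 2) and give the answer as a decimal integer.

896

14597 = 11100100000101
→ >> 2 → 00111001000001 = 3649
0x1EB5 = 01111010110101
→ & → 00111000000001 = 3585
→ >> 2 → 00001110000000 = 896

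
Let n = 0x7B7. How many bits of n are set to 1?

0x7B7 = 11110110111
Count the 1s: 1 + 1 + 1 + 1 + 1 + 1 + 1 + 1 + 1 = 9

9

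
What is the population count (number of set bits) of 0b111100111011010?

10

n = 111100111011010
Count the 1s: 1 + 1 + 1 + 1 + 1 + 1 + 1 + 1 + 1 + 1 = 10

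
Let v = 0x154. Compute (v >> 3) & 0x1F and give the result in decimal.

v = 101010100
Shift right by 3: 101010
Mask low 5 bits: 01010 = 10

10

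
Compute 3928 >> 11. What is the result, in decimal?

1

3928 = 111101011000
shift right by 11 → 000000000001 = 1
(equivalently, floor(3928 / 2048))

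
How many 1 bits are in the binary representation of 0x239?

0x239 = 1000111001
Count the 1s: 1 + 1 + 1 + 1 + 1 = 5

5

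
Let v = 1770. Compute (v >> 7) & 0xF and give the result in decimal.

v = 0011011101010
Shift right by 7: 001101
Mask low 4 bits: 1101 = 13

13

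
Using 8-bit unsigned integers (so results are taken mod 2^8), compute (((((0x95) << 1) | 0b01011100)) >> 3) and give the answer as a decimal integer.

0x95 = 10010101
→ << 1 (mod 2^8) → 00101010 = 42
0b01011100 = 01011100
→ | → 01111110 = 126
→ >> 3 → 00001111 = 15

15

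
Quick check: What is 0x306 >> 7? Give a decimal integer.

0x306 = 1100000110
shift right by 7 → 0000000110 = 6
(equivalently, floor(774 / 128))

6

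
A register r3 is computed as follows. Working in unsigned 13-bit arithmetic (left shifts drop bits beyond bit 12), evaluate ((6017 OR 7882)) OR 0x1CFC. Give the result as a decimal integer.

8191

6017 = 1011110000001
7882 = 1111011001010
→ OR → 1111111001011 = 8139
0x1CFC = 1110011111100
→ OR → 1111111111111 = 8191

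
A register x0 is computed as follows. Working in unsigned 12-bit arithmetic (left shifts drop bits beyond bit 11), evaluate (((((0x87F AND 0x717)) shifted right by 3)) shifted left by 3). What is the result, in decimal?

0x87F = 100001111111
0x717 = 011100010111
→ AND → 000000010111 = 23
→ shifted right by 3 → 000000000010 = 2
→ shifted left by 3 (mod 2^12) → 000000010000 = 16

16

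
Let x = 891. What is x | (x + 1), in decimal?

895

x = 1101111011 = 891
x + 1 = 1101111100
OR    = 1101111111 = 895
(x | (x + 1) sets the lowest cleared bit.)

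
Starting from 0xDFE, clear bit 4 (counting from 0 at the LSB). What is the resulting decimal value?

3566

x = 110111111110
bit 4 is currently 1; clear it via x & ~(1 << 4) = x & ~16
→ 110111101110 = 3566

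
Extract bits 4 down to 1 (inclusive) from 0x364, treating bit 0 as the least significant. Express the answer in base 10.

2

v = 01101100100
Shift right by 1: 0110110010
Mask low 4 bits: 0010 = 2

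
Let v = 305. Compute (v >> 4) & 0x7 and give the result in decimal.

3

v = 0100110001
Shift right by 4: 010011
Mask low 3 bits: 011 = 3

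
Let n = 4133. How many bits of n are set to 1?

4

4133 = 1000000100101
Count the 1s: 1 + 1 + 1 + 1 = 4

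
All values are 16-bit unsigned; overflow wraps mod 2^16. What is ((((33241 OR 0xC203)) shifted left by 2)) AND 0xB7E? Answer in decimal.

2924

33241 = 1000000111011001
0xC203 = 1100001000000011
→ OR → 1100001111011011 = 50139
→ shifted left by 2 (mod 2^16) → 0000111101101100 = 3948
0xB7E = 0000101101111110
→ AND → 0000101101101100 = 2924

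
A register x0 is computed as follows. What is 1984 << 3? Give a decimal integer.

15872

1984 = 00011111000000
shift left by 3 → 11111000000000 = 15872
(equivalently, 1984 × 2^3 = 1984 × 8)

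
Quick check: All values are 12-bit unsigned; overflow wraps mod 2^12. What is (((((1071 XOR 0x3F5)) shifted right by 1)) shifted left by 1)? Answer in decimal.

1071 = 010000101111
0x3F5 = 001111110101
→ XOR → 011111011010 = 2010
→ shifted right by 1 → 001111101101 = 1005
→ shifted left by 1 (mod 2^12) → 011111011010 = 2010

2010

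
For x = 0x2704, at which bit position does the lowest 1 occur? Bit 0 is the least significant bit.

2

0x2704 = 10011100000100
Trailing zeros: 2, so the lowest set bit is bit 2 (value 4).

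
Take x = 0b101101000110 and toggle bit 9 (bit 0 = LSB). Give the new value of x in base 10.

2374

x = 101101000110
bit 9 is currently 1; toggle it via x ^ (1 << 9) = x ^ 512
→ 100101000110 = 2374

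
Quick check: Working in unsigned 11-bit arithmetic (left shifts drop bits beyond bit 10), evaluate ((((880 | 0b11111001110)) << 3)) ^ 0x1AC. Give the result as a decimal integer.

880 = 01101110000
0b11111001110 = 11111001110
→ | → 11111111110 = 2046
→ << 3 (mod 2^11) → 11111110000 = 2032
0x1AC = 00110101100
→ ^ → 11001011100 = 1628

1628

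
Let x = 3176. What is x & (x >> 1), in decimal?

x = 110001101000 = 3176
x>>1 = 011000110100
AND  = 010000100000 = 1056
(x & (x >> 1) has a 1 wherever x has two consecutive 1 bits.)

1056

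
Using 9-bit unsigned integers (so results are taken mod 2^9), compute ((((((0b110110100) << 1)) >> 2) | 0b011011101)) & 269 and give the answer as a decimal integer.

13

0b110110100 = 110110100
→ << 1 (mod 2^9) → 101101000 = 360
→ >> 2 → 001011010 = 90
0b011011101 = 011011101
→ | → 011011111 = 223
269 = 100001101
→ & → 000001101 = 13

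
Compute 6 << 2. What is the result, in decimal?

6 = 00110
shift left by 2 → 11000 = 24
(equivalently, 6 × 2^2 = 6 × 4)

24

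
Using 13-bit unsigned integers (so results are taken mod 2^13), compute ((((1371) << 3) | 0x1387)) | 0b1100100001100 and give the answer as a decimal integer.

1371 = 0010101011011
→ << 3 (mod 2^13) → 0101011011000 = 2776
0x1387 = 1001110000111
→ | → 1101111011111 = 7135
0b1100100001100 = 1100100001100
→ | → 1101111011111 = 7135

7135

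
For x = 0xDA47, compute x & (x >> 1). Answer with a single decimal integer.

18435

x = 1101101001000111 = 55879
x>>1 = 0110110100100011
AND  = 0100100000000011 = 18435
(x & (x >> 1) has a 1 wherever x has two consecutive 1 bits.)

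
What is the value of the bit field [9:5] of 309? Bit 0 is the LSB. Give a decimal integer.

9

v = 0100110101
Shift right by 5: 01001
Mask low 5 bits: 01001 = 9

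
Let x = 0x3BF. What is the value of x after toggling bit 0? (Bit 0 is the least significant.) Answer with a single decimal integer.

958

x = 1110111111
bit 0 is currently 1; toggle it via x ^ (1 << 0) = x ^ 1
→ 1110111110 = 958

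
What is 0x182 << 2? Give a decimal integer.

1544

0x182 = 00110000010
shift left by 2 → 11000001000 = 1544
(equivalently, 386 × 2^2 = 386 × 4)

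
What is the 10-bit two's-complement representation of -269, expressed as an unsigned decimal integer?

755

269 in 10 bits: 0100001101
Invert: 1011110010
Add 1:  1011110011 = 755
(Check: 2^10 - 269 = 1024 - 269 = 755.)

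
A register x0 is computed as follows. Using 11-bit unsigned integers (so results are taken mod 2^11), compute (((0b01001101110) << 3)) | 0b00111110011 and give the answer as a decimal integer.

0b01001101110 = 01001101110
→ << 3 (mod 2^11) → 01101110000 = 880
0b00111110011 = 00111110011
→ | → 01111110011 = 1011

1011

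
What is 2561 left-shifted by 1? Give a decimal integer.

5122

2561 = 0101000000001
shift left by 1 → 1010000000010 = 5122
(equivalently, 2561 × 2^1 = 2561 × 2)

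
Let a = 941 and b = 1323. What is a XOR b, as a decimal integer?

941 = 01110101101
1323 = 10100101011
XOR → 11010000110 = 1670

1670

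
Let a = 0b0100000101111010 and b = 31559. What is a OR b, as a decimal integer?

a = 100000101111010
31559 = 111101101000111
 OR → 111101101111111 = 31615

31615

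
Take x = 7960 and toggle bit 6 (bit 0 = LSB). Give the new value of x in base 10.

8024

x = 1111100011000
bit 6 is currently 0; toggle it via x ^ (1 << 6) = x ^ 64
→ 1111101011000 = 8024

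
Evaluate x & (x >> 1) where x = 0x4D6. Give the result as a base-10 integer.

66

x = 10011010110 = 1238
x>>1 = 01001101011
AND  = 00001000010 = 66
(x & (x >> 1) has a 1 wherever x has two consecutive 1 bits.)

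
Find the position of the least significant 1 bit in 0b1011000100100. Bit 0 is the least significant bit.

2

0b1011000100100 = 1011000100100
Trailing zeros: 2, so the lowest set bit is bit 2 (value 4).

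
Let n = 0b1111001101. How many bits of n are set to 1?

7

n = 1111001101
Count the 1s: 1 + 1 + 1 + 1 + 1 + 1 + 1 = 7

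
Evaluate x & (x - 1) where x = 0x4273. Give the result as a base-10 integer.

x = 100001001110011 = 17011
x - 1 = 100001001110010
AND   = 100001001110010 = 17010
(x & (x - 1) clears the lowest set bit of x.)

17010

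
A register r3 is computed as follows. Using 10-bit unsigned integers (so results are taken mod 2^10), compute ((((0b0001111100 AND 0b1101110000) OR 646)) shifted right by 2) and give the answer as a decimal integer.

0b0001111100 = 0001111100
0b1101110000 = 1101110000
→ AND → 0001110000 = 112
646 = 1010000110
→ OR → 1011110110 = 758
→ shifted right by 2 → 0010111101 = 189

189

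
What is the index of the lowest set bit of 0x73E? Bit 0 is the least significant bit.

0x73E = 11100111110
Trailing zeros: 1, so the lowest set bit is bit 1 (value 2).

1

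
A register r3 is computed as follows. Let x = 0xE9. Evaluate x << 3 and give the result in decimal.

1864

0xE9 = 00011101001
shift left by 3 → 11101001000 = 1864
(equivalently, 233 × 2^3 = 233 × 8)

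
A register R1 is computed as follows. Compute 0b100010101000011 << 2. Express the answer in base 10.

70924

x = 00100010101000011
shift left by 2 → 10001010100001100 = 70924
(equivalently, 17731 × 2^2 = 17731 × 4)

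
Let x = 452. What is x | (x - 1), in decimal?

455

x = 111000100 = 452
x - 1 = 111000011
OR    = 111000111 = 455
(x | (x - 1) sets all bits below the lowest set bit.)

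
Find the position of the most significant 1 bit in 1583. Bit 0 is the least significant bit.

10

1583 = 11000101111
The topmost 1 is at position 10 (since 2^10 = 1024 ≤ 1583 < 2048).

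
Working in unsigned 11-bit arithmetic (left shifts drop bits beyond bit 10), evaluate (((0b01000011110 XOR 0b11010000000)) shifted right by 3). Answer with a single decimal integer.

147

0b01000011110 = 01000011110
0b11010000000 = 11010000000
→ XOR → 10010011110 = 1182
→ shifted right by 3 → 00010010011 = 147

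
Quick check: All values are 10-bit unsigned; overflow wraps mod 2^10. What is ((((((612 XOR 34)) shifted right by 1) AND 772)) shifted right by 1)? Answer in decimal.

612 = 1001100100
34 = 0000100010
→ XOR → 1001000110 = 582
→ shifted right by 1 → 0100100011 = 291
772 = 1100000100
→ AND → 0100000000 = 256
→ shifted right by 1 → 0010000000 = 128

128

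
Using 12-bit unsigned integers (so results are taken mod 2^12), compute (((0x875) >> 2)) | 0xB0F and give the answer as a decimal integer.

2847

0x875 = 100001110101
→ >> 2 → 001000011101 = 541
0xB0F = 101100001111
→ | → 101100011111 = 2847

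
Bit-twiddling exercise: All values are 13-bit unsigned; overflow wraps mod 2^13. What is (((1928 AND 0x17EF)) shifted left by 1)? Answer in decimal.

3856

1928 = 0011110001000
0x17EF = 1011111101111
→ AND → 0011110001000 = 1928
→ shifted left by 1 (mod 2^13) → 0111100010000 = 3856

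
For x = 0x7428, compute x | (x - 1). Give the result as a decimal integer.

x = 111010000101000 = 29736
x - 1 = 111010000100111
OR    = 111010000101111 = 29743
(x | (x - 1) sets all bits below the lowest set bit.)

29743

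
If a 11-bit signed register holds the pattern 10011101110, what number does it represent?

-786

pattern = 10011101110 (MSB is 1 ⇒ negative)
Invert: 01100010001, add 1 → 01100010010 = 786, so the value is -786.
(Equivalently: 1262 - 2^11 = 1262 - 2048 = -786.)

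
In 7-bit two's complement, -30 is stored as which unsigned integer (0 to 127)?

30 in 7 bits: 0011110
Invert: 1100001
Add 1:  1100010 = 98
(Check: 2^7 - 30 = 128 - 30 = 98.)

98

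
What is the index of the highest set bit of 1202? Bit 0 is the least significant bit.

10

1202 = 10010110010
The topmost 1 is at position 10 (since 2^10 = 1024 ≤ 1202 < 2048).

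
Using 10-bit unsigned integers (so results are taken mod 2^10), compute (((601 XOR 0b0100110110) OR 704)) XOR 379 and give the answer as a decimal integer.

660

601 = 1001011001
0b0100110110 = 0100110110
→ XOR → 1101101111 = 879
704 = 1011000000
→ OR → 1111101111 = 1007
379 = 0101111011
→ XOR → 1010010100 = 660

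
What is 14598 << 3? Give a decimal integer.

14598 = 00011100100000110
shift left by 3 → 11100100000110000 = 116784
(equivalently, 14598 × 2^3 = 14598 × 8)

116784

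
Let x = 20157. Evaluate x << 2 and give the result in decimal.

20157 = 00100111010111101
shift left by 2 → 10011101011110100 = 80628
(equivalently, 20157 × 2^2 = 20157 × 4)

80628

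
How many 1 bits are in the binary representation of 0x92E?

0x92E = 100100101110
Count the 1s: 1 + 1 + 1 + 1 + 1 + 1 = 6

6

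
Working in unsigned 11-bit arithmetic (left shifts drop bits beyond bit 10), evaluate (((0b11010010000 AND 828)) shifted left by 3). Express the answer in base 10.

128

0b11010010000 = 11010010000
828 = 01100111100
→ AND → 01000010000 = 528
→ shifted left by 3 (mod 2^11) → 00010000000 = 128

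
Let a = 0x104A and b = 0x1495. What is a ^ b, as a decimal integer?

0x104A = 1000001001010
0x1495 = 1010010010101
XOR → 0010011011111 = 1247

1247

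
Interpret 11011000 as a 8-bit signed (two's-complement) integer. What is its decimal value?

-40

pattern = 11011000 (MSB is 1 ⇒ negative)
Invert: 00100111, add 1 → 00101000 = 40, so the value is -40.
(Equivalently: 216 - 2^8 = 216 - 256 = -40.)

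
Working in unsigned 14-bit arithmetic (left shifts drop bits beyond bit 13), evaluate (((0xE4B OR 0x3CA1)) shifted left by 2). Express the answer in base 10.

0xE4B = 00111001001011
0x3CA1 = 11110010100001
→ OR → 11111011101011 = 16107
→ shifted left by 2 (mod 2^14) → 11101110101100 = 15276

15276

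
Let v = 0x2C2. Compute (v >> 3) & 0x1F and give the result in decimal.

24

v = 1011000010
Shift right by 3: 1011000
Mask low 5 bits: 11000 = 24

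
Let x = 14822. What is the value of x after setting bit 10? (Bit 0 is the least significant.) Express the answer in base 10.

x = 11100111100110
bit 10 is currently 0; set it via x | (1 << 10) = x | 1024
→ 11110111100110 = 15846

15846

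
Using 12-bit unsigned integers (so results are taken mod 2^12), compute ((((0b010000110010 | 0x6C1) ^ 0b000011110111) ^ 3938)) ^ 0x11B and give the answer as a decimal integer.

0b010000110010 = 010000110010
0x6C1 = 011011000001
→ | → 011011110011 = 1779
0b000011110111 = 000011110111
→ ^ → 011000000100 = 1540
3938 = 111101100010
→ ^ → 100101100110 = 2406
0x11B = 000100011011
→ ^ → 100001111101 = 2173

2173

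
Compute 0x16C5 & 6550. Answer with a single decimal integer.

0x16C5 = 1011011000101
6550 = 1100110010110
AND → 1000010000100 = 4228

4228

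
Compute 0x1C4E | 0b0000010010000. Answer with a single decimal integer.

0x1C4E = 1110001001110
b = 0000010010000
 OR → 1110011011110 = 7390

7390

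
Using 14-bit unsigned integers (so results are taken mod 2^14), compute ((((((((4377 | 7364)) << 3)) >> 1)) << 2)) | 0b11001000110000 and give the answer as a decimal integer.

4377 = 01000100011001
7364 = 01110011000100
→ | → 01110111011101 = 7645
→ << 3 (mod 2^14) → 10111011101000 = 12008
→ >> 1 → 01011101110100 = 6004
→ << 2 (mod 2^14) → 01110111010000 = 7632
0b11001000110000 = 11001000110000
→ | → 11111111110000 = 16368

16368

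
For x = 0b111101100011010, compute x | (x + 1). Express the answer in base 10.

x = 111101100011010 = 31514
x + 1 = 111101100011011
OR    = 111101100011011 = 31515
(x | (x + 1) sets the lowest cleared bit.)

31515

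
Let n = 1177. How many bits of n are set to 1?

5

1177 = 10010011001
Count the 1s: 1 + 1 + 1 + 1 + 1 = 5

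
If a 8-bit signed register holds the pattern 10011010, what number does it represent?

pattern = 10011010 (MSB is 1 ⇒ negative)
Invert: 01100101, add 1 → 01100110 = 102, so the value is -102.
(Equivalently: 154 - 2^8 = 154 - 256 = -102.)

-102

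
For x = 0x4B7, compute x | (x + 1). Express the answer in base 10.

x = 10010110111 = 1207
x + 1 = 10010111000
OR    = 10010111111 = 1215
(x | (x + 1) sets the lowest cleared bit.)

1215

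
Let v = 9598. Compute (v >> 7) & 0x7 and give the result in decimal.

2

v = 10010101111110
Shift right by 7: 1001010
Mask low 3 bits: 010 = 2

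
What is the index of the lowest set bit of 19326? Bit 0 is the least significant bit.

19326 = 100101101111110
Trailing zeros: 1, so the lowest set bit is bit 1 (value 2).

1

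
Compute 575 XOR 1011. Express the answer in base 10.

460

575 = 1000111111
1011 = 1111110011
XOR → 0111001100 = 460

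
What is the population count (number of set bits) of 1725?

1725 = 11010111101
Count the 1s: 1 + 1 + 1 + 1 + 1 + 1 + 1 + 1 = 8

8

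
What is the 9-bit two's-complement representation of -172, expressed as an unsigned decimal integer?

172 in 9 bits: 010101100
Invert: 101010011
Add 1:  101010100 = 340
(Check: 2^9 - 172 = 512 - 172 = 340.)

340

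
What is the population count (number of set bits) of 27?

27 = 11011
Count the 1s: 1 + 1 + 1 + 1 = 4

4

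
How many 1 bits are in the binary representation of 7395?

7395 = 1110011100011
Count the 1s: 1 + 1 + 1 + 1 + 1 + 1 + 1 + 1 = 8

8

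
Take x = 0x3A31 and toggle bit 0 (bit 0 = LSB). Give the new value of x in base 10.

14896

x = 11101000110001
bit 0 is currently 1; toggle it via x ^ (1 << 0) = x ^ 1
→ 11101000110000 = 14896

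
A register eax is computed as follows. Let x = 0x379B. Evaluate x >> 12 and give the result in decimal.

3

0x379B = 11011110011011
shift right by 12 → 00000000000011 = 3
(equivalently, floor(14235 / 4096))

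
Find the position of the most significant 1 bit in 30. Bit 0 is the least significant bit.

30 = 11110
The topmost 1 is at position 4 (since 2^4 = 16 ≤ 30 < 32).

4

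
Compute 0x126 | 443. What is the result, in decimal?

0x126 = 100100110
443 = 110111011
 OR → 110111111 = 447

447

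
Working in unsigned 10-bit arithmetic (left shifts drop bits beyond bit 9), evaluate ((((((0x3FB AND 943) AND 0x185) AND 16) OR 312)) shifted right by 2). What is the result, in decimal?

0x3FB = 1111111011
943 = 1110101111
→ AND → 1110101011 = 939
0x185 = 0110000101
→ AND → 0110000001 = 385
16 = 0000010000
→ AND → 0000000000 = 0
312 = 0100111000
→ OR → 0100111000 = 312
→ shifted right by 2 → 0001001110 = 78

78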